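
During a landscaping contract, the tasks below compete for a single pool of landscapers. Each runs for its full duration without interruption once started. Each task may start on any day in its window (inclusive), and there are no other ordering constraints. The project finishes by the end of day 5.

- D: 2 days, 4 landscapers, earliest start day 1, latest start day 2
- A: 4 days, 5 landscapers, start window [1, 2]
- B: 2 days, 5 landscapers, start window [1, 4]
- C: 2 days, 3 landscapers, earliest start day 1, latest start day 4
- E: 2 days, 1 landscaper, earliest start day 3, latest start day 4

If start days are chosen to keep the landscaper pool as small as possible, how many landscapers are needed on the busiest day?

12

Early-start (D@1, A@1, B@1, C@1, E@3) gives peak 17: d1:17  d2:17  d3:6  d4:6  d5:0.
Shift B→3.
Schedule D@1, A@1, B@3, C@1, E@3: d1:12  d2:12  d3:11  d4:11  d5:0 — peak 12.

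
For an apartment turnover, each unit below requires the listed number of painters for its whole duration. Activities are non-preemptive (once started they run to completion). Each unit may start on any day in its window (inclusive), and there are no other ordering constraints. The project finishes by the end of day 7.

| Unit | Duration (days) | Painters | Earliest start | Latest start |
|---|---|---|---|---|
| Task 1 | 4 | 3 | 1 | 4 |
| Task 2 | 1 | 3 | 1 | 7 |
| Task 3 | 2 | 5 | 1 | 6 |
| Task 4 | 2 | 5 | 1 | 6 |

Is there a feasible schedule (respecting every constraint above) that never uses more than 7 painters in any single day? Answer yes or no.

The minimum achievable peak is 8; 7 < 8, so no feasible schedule stays within the cap.

no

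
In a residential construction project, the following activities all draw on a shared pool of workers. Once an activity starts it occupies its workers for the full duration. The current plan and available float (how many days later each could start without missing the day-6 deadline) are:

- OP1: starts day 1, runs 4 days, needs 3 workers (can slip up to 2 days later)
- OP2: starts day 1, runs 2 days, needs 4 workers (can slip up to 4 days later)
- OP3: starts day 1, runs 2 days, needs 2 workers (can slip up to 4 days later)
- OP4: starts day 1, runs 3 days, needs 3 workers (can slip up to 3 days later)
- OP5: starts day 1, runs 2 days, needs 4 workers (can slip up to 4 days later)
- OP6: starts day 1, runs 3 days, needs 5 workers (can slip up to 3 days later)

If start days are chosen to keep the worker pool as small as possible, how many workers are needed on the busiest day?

Early-start (OP1@1, OP2@1, OP3@1, OP4@1, OP5@1, OP6@1) gives peak 21: d1:21  d2:21  d3:11  d4:3  d5:0  d6:0.
Shift OP3→3, OP5→5, OP6→4.
Schedule OP1@1, OP2@1, OP3@3, OP4@1, OP5@5, OP6@4: d1:10  d2:10  d3:8  d4:10  d5:9  d6:9 — peak 10.
Total worker-days = 56 over 6 days ⇒ peak ≥ ⌈56/6⌉ = 10, so 10 is optimal.

10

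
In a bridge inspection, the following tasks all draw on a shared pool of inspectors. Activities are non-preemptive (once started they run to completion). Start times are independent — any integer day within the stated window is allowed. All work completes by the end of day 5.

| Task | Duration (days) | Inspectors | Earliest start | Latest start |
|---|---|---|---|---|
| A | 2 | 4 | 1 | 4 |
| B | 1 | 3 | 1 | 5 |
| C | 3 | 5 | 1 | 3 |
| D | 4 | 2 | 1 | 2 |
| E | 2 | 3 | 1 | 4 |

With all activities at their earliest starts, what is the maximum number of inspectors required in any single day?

17

Early-start schedule: A@1, B@1, C@1, D@1, E@1.
Load per day: day 1: 17, day 2: 14, day 3: 7, day 4: 2, day 5: 0.
Peak is 17.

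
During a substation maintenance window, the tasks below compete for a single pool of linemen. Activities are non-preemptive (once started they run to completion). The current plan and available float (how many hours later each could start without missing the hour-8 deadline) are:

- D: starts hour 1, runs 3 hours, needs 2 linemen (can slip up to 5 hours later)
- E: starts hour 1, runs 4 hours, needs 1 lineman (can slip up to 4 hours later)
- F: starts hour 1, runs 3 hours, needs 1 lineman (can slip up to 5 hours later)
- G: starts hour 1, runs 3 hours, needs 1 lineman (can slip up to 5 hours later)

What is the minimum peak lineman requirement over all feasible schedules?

3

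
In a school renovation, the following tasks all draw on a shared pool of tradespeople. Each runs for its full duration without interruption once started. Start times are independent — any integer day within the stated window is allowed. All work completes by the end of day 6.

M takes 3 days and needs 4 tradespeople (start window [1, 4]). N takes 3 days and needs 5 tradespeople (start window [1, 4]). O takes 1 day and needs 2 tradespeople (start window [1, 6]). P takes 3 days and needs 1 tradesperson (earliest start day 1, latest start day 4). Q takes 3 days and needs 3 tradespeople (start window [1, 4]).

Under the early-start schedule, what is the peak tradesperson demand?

Early-start schedule: M@1, N@1, O@1, P@1, Q@1.
Load per day: day 1: 15, day 2: 13, day 3: 13, day 4: 0, day 5: 0, day 6: 0.
Peak is 15.

15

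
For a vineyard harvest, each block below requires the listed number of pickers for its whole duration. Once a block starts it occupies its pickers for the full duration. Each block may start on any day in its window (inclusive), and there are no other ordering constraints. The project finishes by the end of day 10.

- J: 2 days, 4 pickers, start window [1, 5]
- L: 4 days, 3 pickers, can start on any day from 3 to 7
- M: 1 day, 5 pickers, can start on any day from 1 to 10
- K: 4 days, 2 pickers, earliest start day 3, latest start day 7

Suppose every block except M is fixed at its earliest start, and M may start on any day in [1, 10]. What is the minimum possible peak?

5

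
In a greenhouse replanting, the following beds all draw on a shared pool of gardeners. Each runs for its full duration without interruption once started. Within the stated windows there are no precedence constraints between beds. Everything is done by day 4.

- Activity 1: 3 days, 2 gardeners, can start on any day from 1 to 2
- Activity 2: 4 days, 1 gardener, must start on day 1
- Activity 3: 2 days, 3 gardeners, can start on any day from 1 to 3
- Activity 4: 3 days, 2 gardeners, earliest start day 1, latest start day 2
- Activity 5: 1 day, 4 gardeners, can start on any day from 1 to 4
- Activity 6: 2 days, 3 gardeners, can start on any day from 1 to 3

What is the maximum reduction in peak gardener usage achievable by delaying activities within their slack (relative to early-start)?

Early-start peak: d1:15  d2:11  d3:5  d4:1 ⇒ 15.
Leveled (Activity 1@1, Activity 2@1, Activity 3@1, Activity 4@1, Activity 5@4, Activity 6@3): d1:8  d2:8  d3:8  d4:8 ⇒ 8.
Reduction 15 − 8 = 7.

7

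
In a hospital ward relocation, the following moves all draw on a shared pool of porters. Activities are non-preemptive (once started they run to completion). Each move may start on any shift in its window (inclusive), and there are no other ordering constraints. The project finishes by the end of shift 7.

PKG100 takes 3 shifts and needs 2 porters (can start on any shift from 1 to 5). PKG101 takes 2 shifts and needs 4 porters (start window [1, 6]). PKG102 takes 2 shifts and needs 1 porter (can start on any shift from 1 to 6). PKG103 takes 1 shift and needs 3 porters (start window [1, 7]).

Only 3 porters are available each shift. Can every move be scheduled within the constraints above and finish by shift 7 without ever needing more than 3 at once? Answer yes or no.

The minimum achievable peak is 4; 3 < 4, so no feasible schedule stays within the cap.

no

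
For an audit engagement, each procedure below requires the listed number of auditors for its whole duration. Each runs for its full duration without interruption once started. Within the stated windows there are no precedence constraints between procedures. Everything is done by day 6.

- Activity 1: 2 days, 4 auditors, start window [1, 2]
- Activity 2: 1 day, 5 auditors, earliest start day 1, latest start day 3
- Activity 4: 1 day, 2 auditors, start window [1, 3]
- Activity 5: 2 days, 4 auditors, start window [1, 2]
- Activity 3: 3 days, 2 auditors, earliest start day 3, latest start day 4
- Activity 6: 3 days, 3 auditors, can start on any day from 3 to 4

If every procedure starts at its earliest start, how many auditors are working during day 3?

At early start, day 3 has: Activity 3, Activity 6.
Demand: 2 + 3 = 5.

5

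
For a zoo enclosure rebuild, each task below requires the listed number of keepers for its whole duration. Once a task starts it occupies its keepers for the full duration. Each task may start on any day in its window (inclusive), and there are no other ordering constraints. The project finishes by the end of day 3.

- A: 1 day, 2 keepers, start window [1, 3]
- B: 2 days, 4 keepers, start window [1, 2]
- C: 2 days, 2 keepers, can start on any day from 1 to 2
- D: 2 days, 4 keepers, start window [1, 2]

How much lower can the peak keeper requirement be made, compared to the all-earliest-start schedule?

Early-start peak: d1:12  d2:10  d3:0 ⇒ 12.
Leveled (A@1, B@1, C@1, D@2): d1:8  d2:10  d3:4 ⇒ 10.
Reduction 12 − 10 = 2.

2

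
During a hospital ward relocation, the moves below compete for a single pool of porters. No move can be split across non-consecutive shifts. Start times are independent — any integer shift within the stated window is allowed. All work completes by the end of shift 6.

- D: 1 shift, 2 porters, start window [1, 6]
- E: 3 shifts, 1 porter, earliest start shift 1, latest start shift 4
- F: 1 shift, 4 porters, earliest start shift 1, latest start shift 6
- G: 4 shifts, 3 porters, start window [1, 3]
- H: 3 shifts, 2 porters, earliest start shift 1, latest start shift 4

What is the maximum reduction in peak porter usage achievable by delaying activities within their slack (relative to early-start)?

Early-start peak: s1:12  s2:6  s3:6  s4:3  s5:0  s6:0 ⇒ 12.
Leveled (D@1, E@1, F@2, G@3, H@4): s1:3  s2:5  s3:4  s4:5  s5:5  s6:5 ⇒ 5.
Reduction 12 − 5 = 7.

7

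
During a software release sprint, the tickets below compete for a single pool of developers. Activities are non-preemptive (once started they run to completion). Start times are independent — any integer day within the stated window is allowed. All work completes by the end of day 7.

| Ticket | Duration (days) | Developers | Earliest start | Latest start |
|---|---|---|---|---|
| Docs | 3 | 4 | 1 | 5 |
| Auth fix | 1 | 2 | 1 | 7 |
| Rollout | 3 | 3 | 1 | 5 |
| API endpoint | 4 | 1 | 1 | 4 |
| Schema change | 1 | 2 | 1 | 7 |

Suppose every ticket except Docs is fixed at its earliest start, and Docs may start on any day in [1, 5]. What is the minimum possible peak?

8

Docs@1: d1:12  d2:8  d3:8  d4:1  d5:0  d6:0  d7:0 → peak 12
Docs@2: d1:8  d2:8  d3:8  d4:5  d5:0  d6:0  d7:0 → peak 8
Docs@3: d1:8  d2:4  d3:8  d4:5  d5:4  d6:0  d7:0 → peak 8
Docs@4: d1:8  d2:4  d3:4  d4:5  d5:4  d6:4  d7:0 → peak 8
Docs@5: d1:8  d2:4  d3:4  d4:1  d5:4  d6:4  d7:4 → peak 8
Best is Docs@2, peak 8.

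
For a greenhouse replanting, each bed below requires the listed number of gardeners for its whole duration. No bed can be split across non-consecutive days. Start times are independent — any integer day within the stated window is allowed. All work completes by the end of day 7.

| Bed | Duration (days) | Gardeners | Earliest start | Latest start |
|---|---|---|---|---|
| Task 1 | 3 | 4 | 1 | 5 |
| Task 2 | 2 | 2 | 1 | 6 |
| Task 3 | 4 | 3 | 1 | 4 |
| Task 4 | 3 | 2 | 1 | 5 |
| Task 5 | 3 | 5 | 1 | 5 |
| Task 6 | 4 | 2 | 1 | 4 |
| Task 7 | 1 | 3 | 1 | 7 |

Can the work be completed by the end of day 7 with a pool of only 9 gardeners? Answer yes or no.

yes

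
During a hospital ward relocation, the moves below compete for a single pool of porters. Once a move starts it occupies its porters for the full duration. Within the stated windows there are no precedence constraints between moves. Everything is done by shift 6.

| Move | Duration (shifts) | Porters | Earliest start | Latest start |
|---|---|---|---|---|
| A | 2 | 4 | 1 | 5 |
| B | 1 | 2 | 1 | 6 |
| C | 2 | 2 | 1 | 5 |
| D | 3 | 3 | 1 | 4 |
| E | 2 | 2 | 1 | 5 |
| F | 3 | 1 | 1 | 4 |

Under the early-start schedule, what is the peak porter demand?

Early-start schedule: A@1, B@1, C@1, D@1, E@1, F@1.
Load per shift: shift 1: 14, shift 2: 12, shift 3: 4, shift 4: 0, shift 5: 0, shift 6: 0.
Peak is 14.

14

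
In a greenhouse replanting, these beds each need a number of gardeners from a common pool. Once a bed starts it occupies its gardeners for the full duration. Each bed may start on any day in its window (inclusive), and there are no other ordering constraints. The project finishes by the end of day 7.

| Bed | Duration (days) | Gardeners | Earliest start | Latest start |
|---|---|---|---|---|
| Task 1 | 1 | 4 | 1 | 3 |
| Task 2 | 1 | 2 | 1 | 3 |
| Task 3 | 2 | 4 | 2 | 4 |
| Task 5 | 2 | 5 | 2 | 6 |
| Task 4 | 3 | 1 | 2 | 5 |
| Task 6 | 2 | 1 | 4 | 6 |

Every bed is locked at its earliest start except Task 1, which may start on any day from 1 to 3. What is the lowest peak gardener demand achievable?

Task 1@1: d1:6  d2:10  d3:10  d4:2  d5:1  d6:0  d7:0 → peak 10
Task 1@2: d1:2  d2:14  d3:10  d4:2  d5:1  d6:0  d7:0 → peak 14
Task 1@3: d1:2  d2:10  d3:14  d4:2  d5:1  d6:0  d7:0 → peak 14
Best is Task 1@1, peak 10.

10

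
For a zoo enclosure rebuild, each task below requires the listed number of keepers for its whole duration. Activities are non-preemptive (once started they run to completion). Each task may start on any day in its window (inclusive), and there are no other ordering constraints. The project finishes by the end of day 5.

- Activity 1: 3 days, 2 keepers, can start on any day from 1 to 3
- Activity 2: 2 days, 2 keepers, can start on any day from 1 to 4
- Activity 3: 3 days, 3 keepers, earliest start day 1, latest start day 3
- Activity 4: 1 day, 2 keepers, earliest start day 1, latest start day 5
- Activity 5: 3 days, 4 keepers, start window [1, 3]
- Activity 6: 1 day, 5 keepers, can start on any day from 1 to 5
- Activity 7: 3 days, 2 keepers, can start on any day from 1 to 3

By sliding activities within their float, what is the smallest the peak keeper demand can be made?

Early-start (Activity 1@1, Activity 2@1, Activity 3@1, Activity 4@1, Activity 5@1, Activity 6@1, Activity 7@1) gives peak 20: d1:20  d2:13  d3:11  d4:0  d5:0.
Shift Activity 5→2, Activity 6→4, Activity 7→3.
Schedule Activity 1@1, Activity 2@1, Activity 3@1, Activity 4@1, Activity 5@2, Activity 6@4, Activity 7@3: d1:9  d2:11  d3:11  d4:11  d5:2 — peak 11.

11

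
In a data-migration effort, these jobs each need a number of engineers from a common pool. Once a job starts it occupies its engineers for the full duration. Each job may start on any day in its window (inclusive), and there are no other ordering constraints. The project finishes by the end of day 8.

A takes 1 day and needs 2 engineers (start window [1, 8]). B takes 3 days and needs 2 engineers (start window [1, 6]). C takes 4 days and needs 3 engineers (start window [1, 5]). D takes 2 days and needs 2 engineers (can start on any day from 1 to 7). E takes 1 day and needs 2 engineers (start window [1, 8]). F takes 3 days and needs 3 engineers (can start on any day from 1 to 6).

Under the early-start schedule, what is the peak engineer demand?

14

Early-start schedule: A@1, B@1, C@1, D@1, E@1, F@1.
Load per day: day 1: 14, day 2: 10, day 3: 8, day 4: 3, day 5: 0, day 6: 0, day 7: 0, day 8: 0.
Peak is 14.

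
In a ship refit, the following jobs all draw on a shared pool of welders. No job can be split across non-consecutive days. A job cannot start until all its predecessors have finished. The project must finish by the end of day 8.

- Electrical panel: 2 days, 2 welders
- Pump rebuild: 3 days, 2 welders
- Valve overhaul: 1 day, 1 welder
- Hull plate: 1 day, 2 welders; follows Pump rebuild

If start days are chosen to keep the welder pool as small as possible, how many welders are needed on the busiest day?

Early-start (Electrical panel@1, Pump rebuild@1, Valve overhaul@1, Hull plate@4) gives peak 5: d1:5  d2:4  d3:2  d4:2  d5:0  d6:0  d7:0  d8:0.
Shift Pump rebuild→3, Valve overhaul→6, Hull plate→7.
Schedule Electrical panel@1, Pump rebuild@3, Valve overhaul@6, Hull plate@7: d1:2  d2:2  d3:2  d4:2  d5:2  d6:1  d7:2  d8:0 — peak 2.
Total welder-days = 13 over 8 days ⇒ peak ≥ ⌈13/8⌉ = 2, so 2 is optimal.

2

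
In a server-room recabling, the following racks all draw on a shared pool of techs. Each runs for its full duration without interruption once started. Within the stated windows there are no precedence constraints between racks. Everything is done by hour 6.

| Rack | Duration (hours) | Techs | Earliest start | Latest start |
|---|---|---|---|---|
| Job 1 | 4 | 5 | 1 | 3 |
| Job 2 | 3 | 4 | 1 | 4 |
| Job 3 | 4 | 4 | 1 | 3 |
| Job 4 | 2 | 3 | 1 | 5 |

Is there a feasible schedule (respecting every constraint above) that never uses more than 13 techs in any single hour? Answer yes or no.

Schedule Job 1@1, Job 2@1, Job 3@1, Job 4@4: h1:13  h2:13  h3:13  h4:12  h5:3  h6:0 — peak 13 ≤ 13.

yes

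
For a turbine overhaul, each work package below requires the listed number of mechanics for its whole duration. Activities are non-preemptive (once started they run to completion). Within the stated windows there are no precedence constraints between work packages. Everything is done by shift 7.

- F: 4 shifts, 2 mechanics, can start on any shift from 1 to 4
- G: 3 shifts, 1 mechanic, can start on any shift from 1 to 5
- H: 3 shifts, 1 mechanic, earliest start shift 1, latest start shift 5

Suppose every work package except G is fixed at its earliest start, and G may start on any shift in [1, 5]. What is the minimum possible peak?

3

G@1: s1:4  s2:4  s3:4  s4:2  s5:0  s6:0  s7:0 → peak 4
G@2: s1:3  s2:4  s3:4  s4:3  s5:0  s6:0  s7:0 → peak 4
G@3: s1:3  s2:3  s3:4  s4:3  s5:1  s6:0  s7:0 → peak 4
G@4: s1:3  s2:3  s3:3  s4:3  s5:1  s6:1  s7:0 → peak 3
G@5: s1:3  s2:3  s3:3  s4:2  s5:1  s6:1  s7:1 → peak 3
Best is G@4, peak 3.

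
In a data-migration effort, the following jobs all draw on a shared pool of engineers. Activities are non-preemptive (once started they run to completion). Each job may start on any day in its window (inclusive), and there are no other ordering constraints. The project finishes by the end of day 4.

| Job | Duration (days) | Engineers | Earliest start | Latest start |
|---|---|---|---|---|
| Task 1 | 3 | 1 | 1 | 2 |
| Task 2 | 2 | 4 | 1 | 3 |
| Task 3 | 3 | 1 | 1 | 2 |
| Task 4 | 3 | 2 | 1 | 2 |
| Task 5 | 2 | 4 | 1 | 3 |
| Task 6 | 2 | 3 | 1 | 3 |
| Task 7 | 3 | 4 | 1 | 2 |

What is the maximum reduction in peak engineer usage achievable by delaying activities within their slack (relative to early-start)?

4

Early-start peak: d1:19  d2:19  d3:8  d4:0 ⇒ 19.
Leveled (Task 1@1, Task 2@1, Task 3@1, Task 4@1, Task 5@3, Task 6@1, Task 7@1): d1:15  d2:15  d3:12  d4:4 ⇒ 15.
Reduction 19 − 15 = 4.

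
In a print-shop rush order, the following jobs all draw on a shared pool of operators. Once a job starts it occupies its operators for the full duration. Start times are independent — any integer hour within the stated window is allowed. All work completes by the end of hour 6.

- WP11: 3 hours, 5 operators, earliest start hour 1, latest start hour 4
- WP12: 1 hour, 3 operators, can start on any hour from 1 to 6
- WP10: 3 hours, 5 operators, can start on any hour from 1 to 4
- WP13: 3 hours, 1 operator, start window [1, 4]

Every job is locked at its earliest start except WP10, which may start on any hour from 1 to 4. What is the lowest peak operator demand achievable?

WP10@1: h1:14  h2:11  h3:11  h4:0  h5:0  h6:0 → peak 14
WP10@2: h1:9  h2:11  h3:11  h4:5  h5:0  h6:0 → peak 11
WP10@3: h1:9  h2:6  h3:11  h4:5  h5:5  h6:0 → peak 11
WP10@4: h1:9  h2:6  h3:6  h4:5  h5:5  h6:5 → peak 9
Best is WP10@4, peak 9.

9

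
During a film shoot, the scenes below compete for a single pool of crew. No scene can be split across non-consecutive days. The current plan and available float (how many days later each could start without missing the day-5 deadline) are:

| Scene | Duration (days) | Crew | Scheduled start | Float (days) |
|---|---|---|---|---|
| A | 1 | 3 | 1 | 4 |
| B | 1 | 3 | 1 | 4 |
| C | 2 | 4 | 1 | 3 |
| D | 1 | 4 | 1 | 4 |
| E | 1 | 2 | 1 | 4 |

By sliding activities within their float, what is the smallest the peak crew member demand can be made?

5

Early-start (A@1, B@1, C@1, D@1, E@1) gives peak 16: d1:16  d2:4  d3:0  d4:0  d5:0.
Shift B→2, C→3, D→5.
Schedule A@1, B@2, C@3, D@5, E@1: d1:5  d2:3  d3:4  d4:4  d5:4 — peak 5.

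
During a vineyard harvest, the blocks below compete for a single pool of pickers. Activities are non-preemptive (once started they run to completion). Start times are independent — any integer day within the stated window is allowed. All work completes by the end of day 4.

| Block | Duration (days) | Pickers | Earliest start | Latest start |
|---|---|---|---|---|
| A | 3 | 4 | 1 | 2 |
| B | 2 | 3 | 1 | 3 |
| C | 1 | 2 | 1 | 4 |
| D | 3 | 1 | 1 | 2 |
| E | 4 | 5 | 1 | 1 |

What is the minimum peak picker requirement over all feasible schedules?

13

Early-start (A@1, B@1, C@1, D@1, E@1) gives peak 15: d1:15  d2:13  d3:10  d4:5.
Shift C→3.
Schedule A@1, B@1, C@3, D@1, E@1: d1:13  d2:13  d3:12  d4:5 — peak 13.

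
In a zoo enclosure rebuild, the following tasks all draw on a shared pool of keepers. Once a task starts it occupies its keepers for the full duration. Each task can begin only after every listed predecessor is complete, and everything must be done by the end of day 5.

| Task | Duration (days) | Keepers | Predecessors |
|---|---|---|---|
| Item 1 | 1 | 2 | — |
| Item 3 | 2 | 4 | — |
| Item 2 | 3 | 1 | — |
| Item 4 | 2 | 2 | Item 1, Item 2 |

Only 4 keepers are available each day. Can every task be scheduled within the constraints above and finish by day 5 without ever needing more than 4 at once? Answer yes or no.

no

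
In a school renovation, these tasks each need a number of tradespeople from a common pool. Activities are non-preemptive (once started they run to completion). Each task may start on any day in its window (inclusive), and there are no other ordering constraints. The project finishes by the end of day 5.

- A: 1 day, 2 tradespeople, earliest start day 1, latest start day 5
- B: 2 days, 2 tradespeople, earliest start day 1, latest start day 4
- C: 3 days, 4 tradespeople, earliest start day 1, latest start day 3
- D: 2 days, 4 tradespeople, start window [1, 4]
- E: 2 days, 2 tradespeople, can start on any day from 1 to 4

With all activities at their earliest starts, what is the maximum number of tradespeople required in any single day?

14

Early-start schedule: A@1, B@1, C@1, D@1, E@1.
Load per day: day 1: 14, day 2: 12, day 3: 4, day 4: 0, day 5: 0.
Peak is 14.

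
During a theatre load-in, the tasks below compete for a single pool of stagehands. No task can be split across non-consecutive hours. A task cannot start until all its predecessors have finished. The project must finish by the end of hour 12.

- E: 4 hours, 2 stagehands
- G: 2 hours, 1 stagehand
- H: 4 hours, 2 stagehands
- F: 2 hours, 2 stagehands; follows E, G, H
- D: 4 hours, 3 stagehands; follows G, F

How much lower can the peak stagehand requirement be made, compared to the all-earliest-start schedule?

Early-start peak: h1:5  h2:5  h3:4  h4:4  h5:2  h6:2  h7:3  h8:3  h9:3  h10:3  h11:0  h12:0 ⇒ 5.
Leveled (E@1, G@1, H@3, F@7, D@9): h1:3  h2:3  h3:4  h4:4  h5:2  h6:2  h7:2  h8:2  h9:3  h10:3  h11:3  h12:3 ⇒ 4.
Reduction 5 − 4 = 1.

1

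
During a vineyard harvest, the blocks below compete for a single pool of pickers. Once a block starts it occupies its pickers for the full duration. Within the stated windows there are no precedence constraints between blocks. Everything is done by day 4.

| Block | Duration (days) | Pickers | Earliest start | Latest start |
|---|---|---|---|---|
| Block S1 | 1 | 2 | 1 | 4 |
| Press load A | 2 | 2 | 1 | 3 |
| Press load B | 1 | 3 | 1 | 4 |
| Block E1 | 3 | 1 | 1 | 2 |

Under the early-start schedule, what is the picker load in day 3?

At early start, day 3 has: Block E1.
Demand: 1 = 1.

1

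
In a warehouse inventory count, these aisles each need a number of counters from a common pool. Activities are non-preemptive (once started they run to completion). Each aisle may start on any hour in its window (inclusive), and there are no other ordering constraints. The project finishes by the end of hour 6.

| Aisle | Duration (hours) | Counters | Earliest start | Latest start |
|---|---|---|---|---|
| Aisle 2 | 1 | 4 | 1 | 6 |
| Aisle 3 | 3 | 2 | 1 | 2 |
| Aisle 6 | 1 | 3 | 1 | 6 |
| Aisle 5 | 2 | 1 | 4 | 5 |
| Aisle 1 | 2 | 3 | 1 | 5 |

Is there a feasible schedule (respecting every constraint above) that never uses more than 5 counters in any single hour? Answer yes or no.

Schedule Aisle 2@1, Aisle 3@2, Aisle 6@2, Aisle 5@4, Aisle 1@5: h1:4  h2:5  h3:2  h4:3  h5:4  h6:3 — peak 5 ≤ 5.

yes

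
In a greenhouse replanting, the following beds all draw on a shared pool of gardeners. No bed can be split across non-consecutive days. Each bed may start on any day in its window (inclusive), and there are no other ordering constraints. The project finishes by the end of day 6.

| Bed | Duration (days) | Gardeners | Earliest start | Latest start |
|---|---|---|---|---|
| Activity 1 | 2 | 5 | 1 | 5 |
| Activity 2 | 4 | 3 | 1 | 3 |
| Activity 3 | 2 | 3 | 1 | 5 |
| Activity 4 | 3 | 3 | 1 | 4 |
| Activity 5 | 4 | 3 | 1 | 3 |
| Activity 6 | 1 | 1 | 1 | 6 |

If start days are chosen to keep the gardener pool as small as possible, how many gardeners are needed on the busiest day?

9

Early-start (Activity 1@1, Activity 2@1, Activity 3@1, Activity 4@1, Activity 5@1, Activity 6@1) gives peak 18: d1:18  d2:17  d3:9  d4:6  d5:0  d6:0.
Shift Activity 3→5, Activity 4→3, Activity 5→3.
Schedule Activity 1@1, Activity 2@1, Activity 3@5, Activity 4@3, Activity 5@3, Activity 6@1: d1:9  d2:8  d3:9  d4:9  d5:9  d6:6 — peak 9.
Total gardener-days = 50 over 6 days ⇒ peak ≥ ⌈50/6⌉ = 9, so 9 is optimal.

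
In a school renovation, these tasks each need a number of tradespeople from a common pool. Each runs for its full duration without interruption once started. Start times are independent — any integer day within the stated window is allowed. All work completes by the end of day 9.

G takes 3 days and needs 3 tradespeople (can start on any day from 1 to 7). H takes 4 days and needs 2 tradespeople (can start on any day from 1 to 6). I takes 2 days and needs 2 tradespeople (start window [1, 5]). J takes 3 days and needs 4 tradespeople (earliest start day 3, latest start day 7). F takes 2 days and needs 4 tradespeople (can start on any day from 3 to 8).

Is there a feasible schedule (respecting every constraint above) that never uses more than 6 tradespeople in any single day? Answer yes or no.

yes

Schedule G@1, H@1, I@4, J@5, F@8: d1:5  d2:5  d3:5  d4:4  d5:6  d6:4  d7:4  d8:4  d9:4 — peak 6 ≤ 6.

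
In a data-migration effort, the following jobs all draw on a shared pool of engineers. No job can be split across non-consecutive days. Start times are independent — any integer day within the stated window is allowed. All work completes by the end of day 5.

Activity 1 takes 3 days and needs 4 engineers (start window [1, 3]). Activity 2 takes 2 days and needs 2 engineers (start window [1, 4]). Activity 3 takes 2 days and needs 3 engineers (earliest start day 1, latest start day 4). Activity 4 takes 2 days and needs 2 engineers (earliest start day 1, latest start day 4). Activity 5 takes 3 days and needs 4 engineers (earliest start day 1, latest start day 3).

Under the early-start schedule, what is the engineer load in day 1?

15

At early start, day 1 has: Activity 1, Activity 2, Activity 3, Activity 4, Activity 5.
Demand: 4 + 2 + 3 + 2 + 4 = 15.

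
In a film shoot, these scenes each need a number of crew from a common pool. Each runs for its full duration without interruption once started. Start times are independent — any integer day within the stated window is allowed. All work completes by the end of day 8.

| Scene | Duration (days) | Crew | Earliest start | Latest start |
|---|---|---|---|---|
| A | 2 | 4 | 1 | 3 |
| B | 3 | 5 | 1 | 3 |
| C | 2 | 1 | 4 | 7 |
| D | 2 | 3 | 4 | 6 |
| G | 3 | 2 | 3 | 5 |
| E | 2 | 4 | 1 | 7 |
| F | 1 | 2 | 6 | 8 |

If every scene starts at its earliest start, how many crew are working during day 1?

13

At early start, day 1 has: A, B, E.
Demand: 4 + 5 + 4 = 13.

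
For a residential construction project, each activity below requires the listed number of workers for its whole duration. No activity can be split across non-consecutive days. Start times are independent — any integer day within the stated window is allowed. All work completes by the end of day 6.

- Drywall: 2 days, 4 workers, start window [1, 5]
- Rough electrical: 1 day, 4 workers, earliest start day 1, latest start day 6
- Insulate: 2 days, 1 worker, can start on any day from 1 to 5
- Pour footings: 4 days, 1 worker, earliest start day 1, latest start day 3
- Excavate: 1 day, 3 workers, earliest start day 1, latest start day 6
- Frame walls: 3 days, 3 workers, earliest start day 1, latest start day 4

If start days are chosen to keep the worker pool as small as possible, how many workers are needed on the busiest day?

6

Early-start (Drywall@1, Rough electrical@1, Insulate@1, Pour footings@1, Excavate@1, Frame walls@1) gives peak 16: d1:16  d2:9  d3:4  d4:1  d5:0  d6:0.
Shift Rough electrical→3, Excavate→5, Frame walls→4.
Schedule Drywall@1, Rough electrical@3, Insulate@1, Pour footings@1, Excavate@5, Frame walls@4: d1:6  d2:6  d3:5  d4:4  d5:6  d6:3 — peak 6.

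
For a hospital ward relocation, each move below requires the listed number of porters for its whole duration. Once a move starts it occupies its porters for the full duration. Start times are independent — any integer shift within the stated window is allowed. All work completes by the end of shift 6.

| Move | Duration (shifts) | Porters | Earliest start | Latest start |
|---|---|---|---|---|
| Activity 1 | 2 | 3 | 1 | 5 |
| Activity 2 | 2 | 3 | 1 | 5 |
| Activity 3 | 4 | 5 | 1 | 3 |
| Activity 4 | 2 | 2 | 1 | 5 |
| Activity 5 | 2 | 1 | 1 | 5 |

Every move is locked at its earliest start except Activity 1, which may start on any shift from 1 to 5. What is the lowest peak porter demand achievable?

Activity 1@1: s1:14  s2:14  s3:5  s4:5  s5:0  s6:0 → peak 14
Activity 1@2: s1:11  s2:14  s3:8  s4:5  s5:0  s6:0 → peak 14
Activity 1@3: s1:11  s2:11  s3:8  s4:8  s5:0  s6:0 → peak 11
Activity 1@4: s1:11  s2:11  s3:5  s4:8  s5:3  s6:0 → peak 11
Activity 1@5: s1:11  s2:11  s3:5  s4:5  s5:3  s6:3 → peak 11
Best is Activity 1@3, peak 11.

11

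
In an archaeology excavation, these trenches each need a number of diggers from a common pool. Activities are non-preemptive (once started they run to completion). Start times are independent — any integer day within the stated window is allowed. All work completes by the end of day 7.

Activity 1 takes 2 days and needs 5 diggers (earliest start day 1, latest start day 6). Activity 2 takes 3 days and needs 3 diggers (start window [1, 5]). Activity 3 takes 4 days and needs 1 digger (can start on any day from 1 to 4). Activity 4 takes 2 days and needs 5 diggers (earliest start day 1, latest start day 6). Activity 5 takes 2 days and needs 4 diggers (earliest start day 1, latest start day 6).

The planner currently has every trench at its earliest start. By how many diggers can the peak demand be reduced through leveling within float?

11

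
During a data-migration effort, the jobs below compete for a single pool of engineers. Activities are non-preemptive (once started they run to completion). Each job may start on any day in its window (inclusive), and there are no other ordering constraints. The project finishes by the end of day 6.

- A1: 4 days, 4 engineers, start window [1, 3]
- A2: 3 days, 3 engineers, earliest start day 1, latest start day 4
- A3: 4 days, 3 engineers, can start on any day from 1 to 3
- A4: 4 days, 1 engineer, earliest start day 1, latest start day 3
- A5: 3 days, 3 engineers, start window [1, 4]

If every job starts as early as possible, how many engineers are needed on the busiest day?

14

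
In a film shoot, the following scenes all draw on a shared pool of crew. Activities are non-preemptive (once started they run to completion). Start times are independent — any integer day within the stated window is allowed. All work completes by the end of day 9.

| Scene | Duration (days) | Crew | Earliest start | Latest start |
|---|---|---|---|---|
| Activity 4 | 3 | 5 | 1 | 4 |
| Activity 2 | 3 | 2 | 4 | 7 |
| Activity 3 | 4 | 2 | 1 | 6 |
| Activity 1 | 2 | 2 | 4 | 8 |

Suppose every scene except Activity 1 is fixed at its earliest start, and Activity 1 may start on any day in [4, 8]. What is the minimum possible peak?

7

Activity 1@4: d1:7  d2:7  d3:7  d4:6  d5:4  d6:2  d7:0  d8:0  d9:0 → peak 7
Activity 1@5: d1:7  d2:7  d3:7  d4:4  d5:4  d6:4  d7:0  d8:0  d9:0 → peak 7
Activity 1@6: d1:7  d2:7  d3:7  d4:4  d5:2  d6:4  d7:2  d8:0  d9:0 → peak 7
Activity 1@7: d1:7  d2:7  d3:7  d4:4  d5:2  d6:2  d7:2  d8:2  d9:0 → peak 7
Activity 1@8: d1:7  d2:7  d3:7  d4:4  d5:2  d6:2  d7:0  d8:2  d9:2 → peak 7
Best is Activity 1@4, peak 7.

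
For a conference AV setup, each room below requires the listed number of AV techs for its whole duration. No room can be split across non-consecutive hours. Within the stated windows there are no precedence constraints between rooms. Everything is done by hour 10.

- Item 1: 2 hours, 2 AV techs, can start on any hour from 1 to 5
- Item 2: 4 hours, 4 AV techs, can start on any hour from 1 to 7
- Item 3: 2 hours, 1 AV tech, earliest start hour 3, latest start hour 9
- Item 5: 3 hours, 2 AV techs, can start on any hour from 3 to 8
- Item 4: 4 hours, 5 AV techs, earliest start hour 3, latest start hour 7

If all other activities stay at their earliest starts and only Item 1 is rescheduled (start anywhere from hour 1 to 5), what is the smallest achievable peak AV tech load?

12

Item 1@1: h1:6  h2:6  h3:12  h4:12  h5:7  h6:5  h7:0  h8:0  h9:0  h10:0 → peak 12
Item 1@2: h1:4  h2:6  h3:14  h4:12  h5:7  h6:5  h7:0  h8:0  h9:0  h10:0 → peak 14
Item 1@3: h1:4  h2:4  h3:14  h4:14  h5:7  h6:5  h7:0  h8:0  h9:0  h10:0 → peak 14
Item 1@4: h1:4  h2:4  h3:12  h4:14  h5:9  h6:5  h7:0  h8:0  h9:0  h10:0 → peak 14
Item 1@5: h1:4  h2:4  h3:12  h4:12  h5:9  h6:7  h7:0  h8:0  h9:0  h10:0 → peak 12
Best is Item 1@1, peak 12.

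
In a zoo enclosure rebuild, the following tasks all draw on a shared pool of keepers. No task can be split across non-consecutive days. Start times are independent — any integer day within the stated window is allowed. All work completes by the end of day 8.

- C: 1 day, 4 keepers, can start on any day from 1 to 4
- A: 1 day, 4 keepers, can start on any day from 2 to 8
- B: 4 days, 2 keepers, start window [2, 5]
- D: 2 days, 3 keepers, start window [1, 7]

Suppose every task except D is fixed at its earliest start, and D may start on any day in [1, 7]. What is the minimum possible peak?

6

D@1: d1:7  d2:9  d3:2  d4:2  d5:2  d6:0  d7:0  d8:0 → peak 9
D@2: d1:4  d2:9  d3:5  d4:2  d5:2  d6:0  d7:0  d8:0 → peak 9
D@3: d1:4  d2:6  d3:5  d4:5  d5:2  d6:0  d7:0  d8:0 → peak 6
D@4: d1:4  d2:6  d3:2  d4:5  d5:5  d6:0  d7:0  d8:0 → peak 6
D@5: d1:4  d2:6  d3:2  d4:2  d5:5  d6:3  d7:0  d8:0 → peak 6
D@6: d1:4  d2:6  d3:2  d4:2  d5:2  d6:3  d7:3  d8:0 → peak 6
D@7: d1:4  d2:6  d3:2  d4:2  d5:2  d6:0  d7:3  d8:3 → peak 6
Best is D@3, peak 6.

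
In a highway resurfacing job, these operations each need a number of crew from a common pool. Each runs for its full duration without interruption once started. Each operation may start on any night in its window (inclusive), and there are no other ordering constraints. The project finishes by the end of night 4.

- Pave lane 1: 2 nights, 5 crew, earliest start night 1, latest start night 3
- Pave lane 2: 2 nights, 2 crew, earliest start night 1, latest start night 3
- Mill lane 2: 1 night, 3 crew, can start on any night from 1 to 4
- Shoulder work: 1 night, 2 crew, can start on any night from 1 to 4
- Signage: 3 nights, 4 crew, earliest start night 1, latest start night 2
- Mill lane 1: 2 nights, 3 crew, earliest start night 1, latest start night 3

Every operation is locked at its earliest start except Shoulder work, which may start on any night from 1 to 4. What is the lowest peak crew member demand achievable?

17

Shoulder work@1: n1:19  n2:14  n3:4  n4:0 → peak 19
Shoulder work@2: n1:17  n2:16  n3:4  n4:0 → peak 17
Shoulder work@3: n1:17  n2:14  n3:6  n4:0 → peak 17
Shoulder work@4: n1:17  n2:14  n3:4  n4:2 → peak 17
Best is Shoulder work@2, peak 17.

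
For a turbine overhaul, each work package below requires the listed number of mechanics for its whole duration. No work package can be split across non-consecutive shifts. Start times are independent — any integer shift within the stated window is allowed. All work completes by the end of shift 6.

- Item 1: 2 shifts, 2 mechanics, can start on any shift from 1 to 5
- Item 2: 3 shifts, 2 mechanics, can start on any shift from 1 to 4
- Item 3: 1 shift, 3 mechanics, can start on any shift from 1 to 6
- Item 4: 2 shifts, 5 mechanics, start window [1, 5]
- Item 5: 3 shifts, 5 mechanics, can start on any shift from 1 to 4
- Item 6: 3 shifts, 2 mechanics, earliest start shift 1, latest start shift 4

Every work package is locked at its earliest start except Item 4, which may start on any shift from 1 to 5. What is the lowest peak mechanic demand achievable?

Item 4@1: s1:19  s2:16  s3:9  s4:0  s5:0  s6:0 → peak 19
Item 4@2: s1:14  s2:16  s3:14  s4:0  s5:0  s6:0 → peak 16
Item 4@3: s1:14  s2:11  s3:14  s4:5  s5:0  s6:0 → peak 14
Item 4@4: s1:14  s2:11  s3:9  s4:5  s5:5  s6:0 → peak 14
Item 4@5: s1:14  s2:11  s3:9  s4:0  s5:5  s6:5 → peak 14
Best is Item 4@3, peak 14.

14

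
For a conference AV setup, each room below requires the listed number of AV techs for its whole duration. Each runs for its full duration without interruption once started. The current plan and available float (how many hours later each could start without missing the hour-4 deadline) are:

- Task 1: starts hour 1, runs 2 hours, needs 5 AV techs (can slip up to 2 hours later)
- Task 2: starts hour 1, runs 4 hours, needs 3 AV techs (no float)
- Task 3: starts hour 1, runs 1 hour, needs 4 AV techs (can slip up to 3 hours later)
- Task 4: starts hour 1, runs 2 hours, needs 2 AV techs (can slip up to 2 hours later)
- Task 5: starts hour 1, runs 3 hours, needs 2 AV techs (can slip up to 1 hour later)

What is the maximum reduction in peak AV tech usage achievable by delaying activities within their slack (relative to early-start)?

Early-start peak: h1:16  h2:12  h3:5  h4:3 ⇒ 16.
Leveled (Task 1@1, Task 2@1, Task 3@4, Task 4@3, Task 5@1): h1:10  h2:10  h3:7  h4:9 ⇒ 10.
Reduction 16 − 10 = 6.

6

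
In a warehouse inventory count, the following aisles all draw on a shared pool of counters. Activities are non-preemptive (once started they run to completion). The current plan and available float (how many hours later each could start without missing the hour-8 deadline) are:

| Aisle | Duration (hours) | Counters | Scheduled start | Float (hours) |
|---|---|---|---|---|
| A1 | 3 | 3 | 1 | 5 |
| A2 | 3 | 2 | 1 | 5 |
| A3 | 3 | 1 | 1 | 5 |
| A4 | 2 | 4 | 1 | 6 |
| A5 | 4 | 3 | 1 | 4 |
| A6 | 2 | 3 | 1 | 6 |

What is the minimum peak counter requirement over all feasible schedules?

6

Early-start (A1@1, A2@1, A3@1, A4@1, A5@1, A6@1) gives peak 16: h1:16  h2:16  h3:9  h4:3  h5:0  h6:0  h7:0  h8:0.
Shift A2→4, A3→4, A4→7, A6→5.
Schedule A1@1, A2@4, A3@4, A4@7, A5@1, A6@5: h1:6  h2:6  h3:6  h4:6  h5:6  h6:6  h7:4  h8:4 — peak 6.
Total counter-hours = 44 over 8 hours ⇒ peak ≥ ⌈44/8⌉ = 6, so 6 is optimal.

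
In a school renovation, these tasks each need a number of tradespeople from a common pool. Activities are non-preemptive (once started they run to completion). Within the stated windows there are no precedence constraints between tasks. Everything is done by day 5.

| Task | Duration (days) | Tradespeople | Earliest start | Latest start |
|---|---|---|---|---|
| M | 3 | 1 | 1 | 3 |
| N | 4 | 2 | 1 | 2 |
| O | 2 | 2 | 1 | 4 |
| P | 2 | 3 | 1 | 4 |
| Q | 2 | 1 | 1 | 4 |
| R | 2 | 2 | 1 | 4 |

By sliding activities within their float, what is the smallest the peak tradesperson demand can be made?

7

Early-start (M@1, N@1, O@1, P@1, Q@1, R@1) gives peak 11: d1:11  d2:11  d3:3  d4:2  d5:0.
Shift P→3, R→4.
Schedule M@1, N@1, O@1, P@3, Q@1, R@4: d1:6  d2:6  d3:6  d4:7  d5:2 — peak 7.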